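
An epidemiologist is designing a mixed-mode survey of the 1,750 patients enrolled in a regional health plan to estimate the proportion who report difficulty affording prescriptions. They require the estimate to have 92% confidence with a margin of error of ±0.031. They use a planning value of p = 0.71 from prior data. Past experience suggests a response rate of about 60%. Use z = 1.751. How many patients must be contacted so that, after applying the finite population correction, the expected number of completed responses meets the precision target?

797

Completed interviews needed (unadjusted): n₀ = 1.751² × 0.2059 / 0.031² ≈ 656.91 → 657.
FPC for N = 1,750: n = 657 / (1 + 656/1750) = 657 / 1.3749 ≈ 477.87 → 478.
At a 60% response rate, contacts needed = 478 / 0.60 ≈ 796.67 → 797.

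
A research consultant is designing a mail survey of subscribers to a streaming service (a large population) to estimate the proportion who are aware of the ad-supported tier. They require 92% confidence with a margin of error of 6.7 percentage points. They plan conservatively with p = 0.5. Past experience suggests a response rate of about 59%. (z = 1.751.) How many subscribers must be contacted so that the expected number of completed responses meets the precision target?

Completed interviews needed: n₀ = 1.751² × 0.2500 / 0.067² ≈ 170.75 → 171.
At a 59% response rate, contacts needed = 171 / 0.59 ≈ 289.83 → 290.

290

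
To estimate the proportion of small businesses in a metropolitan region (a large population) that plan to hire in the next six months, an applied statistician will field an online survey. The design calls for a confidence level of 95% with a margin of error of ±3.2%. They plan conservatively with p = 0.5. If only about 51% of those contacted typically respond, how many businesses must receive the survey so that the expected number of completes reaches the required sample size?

For 95% confidence, z = 1.960.
Completed interviews needed: n₀ = 1.960² × 0.2500 / 0.032² ≈ 937.89 → 938.
At a 51% response rate, contacts needed = 938 / 0.51 ≈ 1839.22 → 1840.

1840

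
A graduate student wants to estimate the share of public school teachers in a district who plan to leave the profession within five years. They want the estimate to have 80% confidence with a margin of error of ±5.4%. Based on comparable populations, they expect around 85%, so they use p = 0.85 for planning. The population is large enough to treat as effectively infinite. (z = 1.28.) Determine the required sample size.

72

With p = 0.85, p(1−p) = 0.1275.
n = z²·p(1−p)/E² = 1.28² × 0.1275 / 0.054² = 1.6384 × 0.1275 / 0.002916 ≈ 71.64.
Rounding up gives n = 72.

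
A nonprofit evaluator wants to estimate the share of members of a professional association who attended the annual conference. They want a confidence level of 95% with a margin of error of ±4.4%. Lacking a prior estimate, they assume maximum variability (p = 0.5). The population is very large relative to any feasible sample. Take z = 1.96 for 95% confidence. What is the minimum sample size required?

With p = 0.5, p(1−p) = 0.25.
n = z²·p(1−p)/E² = 1.96² × 0.2500 / 0.044² = 3.8416 × 0.2500 / 0.001936 ≈ 496.07.
Rounding up gives n = 497.

497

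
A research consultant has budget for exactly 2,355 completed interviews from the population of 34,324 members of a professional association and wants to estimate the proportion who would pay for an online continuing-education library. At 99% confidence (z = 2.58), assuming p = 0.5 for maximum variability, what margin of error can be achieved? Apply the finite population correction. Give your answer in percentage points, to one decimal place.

Finite-population factor: (N−n)/(N−1) = (34324−2355)/(34324−1) = 0.9314.
SE(p̂) = √[p(1−p)/n · (N−n)/(N−1)] = √[0.2500/2355 × 0.9314] = 0.00994.
E = z × SE = 2.58 × 0.00994 = 0.02565 ≈ 2.6 percentage points.

2.6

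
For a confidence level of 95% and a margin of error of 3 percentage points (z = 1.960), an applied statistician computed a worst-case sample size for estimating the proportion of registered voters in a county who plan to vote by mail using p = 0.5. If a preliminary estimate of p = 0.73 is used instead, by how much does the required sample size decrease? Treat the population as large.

Conservative (p = 0.5): n = 1.960² × 0.25 / 0.030² ≈ 1067.11 → 1068.
Using p = 0.73: p(1−p) = 0.1971, so n = 1.960² × 0.1971 / 0.030² ≈ 841.31 → 842.
Reduction: 1068 − 842 = 226.

226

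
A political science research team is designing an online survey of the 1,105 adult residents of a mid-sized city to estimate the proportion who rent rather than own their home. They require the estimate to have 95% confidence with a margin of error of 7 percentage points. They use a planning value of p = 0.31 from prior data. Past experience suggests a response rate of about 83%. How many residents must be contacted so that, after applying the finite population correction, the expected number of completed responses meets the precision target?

For 95% confidence, z = 1.960.
Completed interviews needed (unadjusted): n₀ = 1.960² × 0.2139 / 0.070² ≈ 167.70 → 168.
FPC for N = 1,105: n = 168 / (1 + 167/1105) = 168 / 1.1511 ≈ 145.94 → 146.
At an 83% response rate, contacts needed = 146 / 0.83 ≈ 175.90 → 176.

176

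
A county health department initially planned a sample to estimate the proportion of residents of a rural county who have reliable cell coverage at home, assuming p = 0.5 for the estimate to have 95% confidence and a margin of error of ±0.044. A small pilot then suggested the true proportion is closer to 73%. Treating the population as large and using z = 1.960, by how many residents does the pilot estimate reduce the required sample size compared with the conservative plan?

105

Conservative (p = 0.5): n = 1.960² × 0.25 / 0.044² ≈ 496.07 → 497.
Using p = 0.73: p(1−p) = 0.1971, so n = 1.960² × 0.1971 / 0.044² ≈ 391.11 → 392.
Reduction: 497 − 392 = 105.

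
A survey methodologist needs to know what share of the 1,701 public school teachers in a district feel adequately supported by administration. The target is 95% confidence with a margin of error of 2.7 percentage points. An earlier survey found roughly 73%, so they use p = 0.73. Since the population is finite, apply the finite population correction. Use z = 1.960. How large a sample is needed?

646

Unadjusted: n₀ = 1.960² × 0.73 × 0.27 / 0.027² ≈ 1038.65, so n₀ = 1039.
Finite population correction with N = 1,701: n = n₀ / (1 + (n₀−1)/N) = 1039 / (1 + 1038/1701) = 1039 / 1.6102 ≈ 645.25.
Rounding up, n = 646.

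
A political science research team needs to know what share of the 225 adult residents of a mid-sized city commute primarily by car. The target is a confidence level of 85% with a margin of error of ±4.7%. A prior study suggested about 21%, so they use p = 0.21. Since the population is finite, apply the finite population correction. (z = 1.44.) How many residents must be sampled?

Unadjusted: n₀ = 1.44² × 0.21 × 0.79 / 0.047² ≈ 155.73, so n₀ = 156.
Finite population correction with N = 225: n = n₀ / (1 + (n₀−1)/N) = 156 / (1 + 155/225) = 156 / 1.6889 ≈ 92.37.
Rounding up, n = 93.

93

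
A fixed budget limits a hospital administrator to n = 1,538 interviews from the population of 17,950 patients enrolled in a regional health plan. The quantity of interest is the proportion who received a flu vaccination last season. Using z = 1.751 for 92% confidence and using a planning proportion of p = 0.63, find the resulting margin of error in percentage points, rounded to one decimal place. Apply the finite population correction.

2.1

Finite-population factor: (N−n)/(N−1) = (17950−1538)/(17950−1) = 0.9144.
SE(p̂) = √[p(1−p)/n · (N−n)/(N−1)] = √[0.2331/1538 × 0.9144] = 0.01177.
E = z × SE = 1.751 × 0.01177 = 0.02061 ≈ 2.1 percentage points.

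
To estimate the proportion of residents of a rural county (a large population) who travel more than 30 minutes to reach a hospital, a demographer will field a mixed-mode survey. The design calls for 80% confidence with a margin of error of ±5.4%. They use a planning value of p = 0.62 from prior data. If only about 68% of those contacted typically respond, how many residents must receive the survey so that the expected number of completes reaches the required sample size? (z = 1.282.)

Completed interviews needed: n₀ = 1.282² × 0.2356 / 0.054² ≈ 132.79 → 133.
At a 68% response rate, contacts needed = 133 / 0.68 ≈ 195.59 → 196.

196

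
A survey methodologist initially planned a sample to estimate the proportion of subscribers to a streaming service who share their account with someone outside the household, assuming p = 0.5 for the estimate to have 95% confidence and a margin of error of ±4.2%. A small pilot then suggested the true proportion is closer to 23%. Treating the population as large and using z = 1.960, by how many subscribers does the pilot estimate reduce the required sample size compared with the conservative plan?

Conservative (p = 0.5): n = 1.960² × 0.25 / 0.042² ≈ 544.44 → 545.
Using p = 0.23: p(1−p) = 0.1771, so n = 1.960² × 0.1771 / 0.042² ≈ 385.68 → 386.
Reduction: 545 − 386 = 159.

159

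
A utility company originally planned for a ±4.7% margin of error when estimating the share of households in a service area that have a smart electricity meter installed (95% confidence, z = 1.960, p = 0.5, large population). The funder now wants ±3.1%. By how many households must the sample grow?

At ±4.7%: n = 1.960² × 0.2500 / 0.047² ≈ 434.77 → 435.
At ±3.1%: n = 1.960² × 0.2500 / 0.031² ≈ 999.38 → 1000.
Additional respondents: 1000 − 435 = 565.

565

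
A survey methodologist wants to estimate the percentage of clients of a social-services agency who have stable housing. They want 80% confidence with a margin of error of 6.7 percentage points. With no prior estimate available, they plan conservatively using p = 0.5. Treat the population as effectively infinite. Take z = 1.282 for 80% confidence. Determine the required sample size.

92

With p = 0.5, p(1−p) = 0.25.
n = z²·p(1−p)/E² = 1.282² × 0.2500 / 0.067² = 1.6435 × 0.2500 / 0.004489 ≈ 91.53.
Rounding up gives n = 92.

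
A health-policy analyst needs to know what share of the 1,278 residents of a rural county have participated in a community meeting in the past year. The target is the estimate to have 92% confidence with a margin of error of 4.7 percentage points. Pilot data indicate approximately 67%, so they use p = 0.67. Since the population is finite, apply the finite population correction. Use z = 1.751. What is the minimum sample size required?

Unadjusted: n₀ = 1.751² × 0.67 × 0.33 / 0.047² ≈ 306.88, so n₀ = 307.
Finite population correction with N = 1,278: n = n₀ / (1 + (n₀−1)/N) = 307 / (1 + 306/1278) = 307 / 1.2394 ≈ 247.69.
Rounding up, n = 248.

248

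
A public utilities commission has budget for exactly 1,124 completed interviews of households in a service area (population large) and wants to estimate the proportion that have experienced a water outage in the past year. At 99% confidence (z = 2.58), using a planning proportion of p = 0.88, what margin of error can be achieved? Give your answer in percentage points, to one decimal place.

SE(p̂) = √[p(1−p)/n] = √[0.1056/1124] = 0.00969.
E = z × SE = 2.58 × 0.00969 = 0.02501, or 2.5 percentage points.

2.5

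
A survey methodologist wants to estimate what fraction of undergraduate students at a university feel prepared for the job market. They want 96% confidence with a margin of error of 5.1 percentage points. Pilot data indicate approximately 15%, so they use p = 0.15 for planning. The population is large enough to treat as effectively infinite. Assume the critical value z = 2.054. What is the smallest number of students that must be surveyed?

207

With p = 0.15, p(1−p) = 0.1275.
n = z²·p(1−p)/E² = 2.054² × 0.1275 / 0.051² = 4.2189 × 0.1275 / 0.002601 ≈ 206.81.
Rounding up gives n = 207.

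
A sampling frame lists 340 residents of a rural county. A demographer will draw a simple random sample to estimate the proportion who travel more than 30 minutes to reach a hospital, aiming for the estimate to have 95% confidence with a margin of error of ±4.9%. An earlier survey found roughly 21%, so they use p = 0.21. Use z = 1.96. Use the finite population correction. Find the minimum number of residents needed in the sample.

Unadjusted: n₀ = 1.96² × 0.21 × 0.79 / 0.049² ≈ 265.44, so n₀ = 266.
Finite population correction with N = 340: n = n₀ / (1 + (n₀−1)/N) = 266 / (1 + 265/340) = 266 / 1.7794 ≈ 149.49.
Rounding up, n = 150.

150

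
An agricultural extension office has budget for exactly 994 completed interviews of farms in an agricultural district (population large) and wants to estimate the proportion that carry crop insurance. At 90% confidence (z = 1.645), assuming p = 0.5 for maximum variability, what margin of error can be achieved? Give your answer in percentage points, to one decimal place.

2.6

SE(p̂) = √[p(1−p)/n] = √[0.2500/994] = 0.01586.
E = z × SE = 1.645 × 0.01586 = 0.02609, or 2.6 percentage points.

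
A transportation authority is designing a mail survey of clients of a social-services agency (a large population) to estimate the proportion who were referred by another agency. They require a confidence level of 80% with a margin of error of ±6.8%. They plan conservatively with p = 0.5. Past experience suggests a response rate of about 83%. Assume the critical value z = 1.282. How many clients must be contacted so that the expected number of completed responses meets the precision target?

Completed interviews needed: n₀ = 1.282² × 0.2500 / 0.068² ≈ 88.86 → 89.
At an 83% response rate, contacts needed = 89 / 0.83 ≈ 107.23 → 108.

108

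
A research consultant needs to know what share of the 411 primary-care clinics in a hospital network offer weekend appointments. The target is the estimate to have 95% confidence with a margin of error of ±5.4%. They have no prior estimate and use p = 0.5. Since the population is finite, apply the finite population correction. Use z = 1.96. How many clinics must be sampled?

184

Unadjusted: n₀ = 1.96² × 0.50 × 0.50 / 0.054² ≈ 329.36, so n₀ = 330.
Finite population correction with N = 411: n = n₀ / (1 + (n₀−1)/N) = 330 / (1 + 329/411) = 330 / 1.8005 ≈ 183.28.
Rounding up, n = 184.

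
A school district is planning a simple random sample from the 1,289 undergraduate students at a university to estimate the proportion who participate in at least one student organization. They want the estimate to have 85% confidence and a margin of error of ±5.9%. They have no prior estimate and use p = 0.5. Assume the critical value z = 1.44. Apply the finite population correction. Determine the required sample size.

Unadjusted: n₀ = 1.44² × 0.50 × 0.50 / 0.059² ≈ 148.92, so n₀ = 149.
Finite population correction with N = 1,289: n = n₀ / (1 + (n₀−1)/N) = 149 / (1 + 148/1289) = 149 / 1.1148 ≈ 133.65.
Rounding up, n = 134.

134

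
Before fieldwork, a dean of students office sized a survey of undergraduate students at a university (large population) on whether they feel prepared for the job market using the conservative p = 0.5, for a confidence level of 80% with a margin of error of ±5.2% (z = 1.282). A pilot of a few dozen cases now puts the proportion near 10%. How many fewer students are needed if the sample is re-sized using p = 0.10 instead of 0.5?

Conservative (p = 0.5): n = 1.282² × 0.25 / 0.052² ≈ 151.95 → 152.
Using p = 0.10: p(1−p) = 0.0900, so n = 1.282² × 0.0900 / 0.052² ≈ 54.70 → 55.
Reduction: 152 − 55 = 97.

97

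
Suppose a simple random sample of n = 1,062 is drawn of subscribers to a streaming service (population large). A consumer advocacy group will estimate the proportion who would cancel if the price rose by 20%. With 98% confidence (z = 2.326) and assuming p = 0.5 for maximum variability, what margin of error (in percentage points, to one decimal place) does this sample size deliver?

SE(p̂) = √[p(1−p)/n] = √[0.2500/1062] = 0.01534.
E = z × SE = 2.326 × 0.01534 = 0.03569, or 3.6 percentage points.

3.6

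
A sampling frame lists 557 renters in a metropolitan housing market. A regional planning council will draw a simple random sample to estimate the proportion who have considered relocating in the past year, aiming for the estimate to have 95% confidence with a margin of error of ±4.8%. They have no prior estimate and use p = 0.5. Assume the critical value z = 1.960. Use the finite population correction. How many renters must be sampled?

Unadjusted: n₀ = 1.960² × 0.50 × 0.50 / 0.048² ≈ 416.84, so n₀ = 417.
Finite population correction with N = 557: n = n₀ / (1 + (n₀−1)/N) = 417 / (1 + 416/557) = 417 / 1.7469 ≈ 238.71.
Rounding up, n = 239.

239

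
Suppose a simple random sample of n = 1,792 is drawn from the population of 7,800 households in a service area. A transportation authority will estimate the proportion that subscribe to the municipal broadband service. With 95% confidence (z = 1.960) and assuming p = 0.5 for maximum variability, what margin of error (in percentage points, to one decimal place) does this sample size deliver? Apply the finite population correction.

Finite-population factor: (N−n)/(N−1) = (7800−1792)/(7800−1) = 0.7704.
SE(p̂) = √[p(1−p)/n · (N−n)/(N−1)] = √[0.2500/1792 × 0.7704] = 0.01037.
E = z × SE = 1.960 × 0.01037 = 0.02032 ≈ 2.0 percentage points.

2.0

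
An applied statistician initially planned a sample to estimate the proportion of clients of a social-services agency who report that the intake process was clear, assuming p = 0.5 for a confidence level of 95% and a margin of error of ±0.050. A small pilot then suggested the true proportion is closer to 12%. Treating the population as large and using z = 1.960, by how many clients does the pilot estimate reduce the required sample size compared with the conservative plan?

222

Conservative (p = 0.5): n = 1.960² × 0.25 / 0.050² ≈ 384.16 → 385.
Using p = 0.12: p(1−p) = 0.1056, so n = 1.960² × 0.1056 / 0.050² ≈ 162.27 → 163.
Reduction: 385 − 163 = 222.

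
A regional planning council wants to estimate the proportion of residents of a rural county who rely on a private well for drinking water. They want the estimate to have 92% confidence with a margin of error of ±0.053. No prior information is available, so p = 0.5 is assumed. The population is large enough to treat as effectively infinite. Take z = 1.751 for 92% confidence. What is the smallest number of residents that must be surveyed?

With p = 0.5, p(1−p) = 0.25.
n = z²·p(1−p)/E² = 1.751² × 0.2500 / 0.053² = 3.0660 × 0.2500 / 0.002809 ≈ 272.87.
Rounding up gives n = 273.

273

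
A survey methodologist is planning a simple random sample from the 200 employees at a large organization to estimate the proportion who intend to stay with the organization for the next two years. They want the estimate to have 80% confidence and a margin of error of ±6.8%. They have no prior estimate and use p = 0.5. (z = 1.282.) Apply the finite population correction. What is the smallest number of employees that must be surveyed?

Unadjusted: n₀ = 1.282² × 0.50 × 0.50 / 0.068² ≈ 88.86, so n₀ = 89.
Finite population correction with N = 200: n = n₀ / (1 + (n₀−1)/N) = 89 / (1 + 88/200) = 89 / 1.4400 ≈ 61.81.
Rounding up, n = 62.

62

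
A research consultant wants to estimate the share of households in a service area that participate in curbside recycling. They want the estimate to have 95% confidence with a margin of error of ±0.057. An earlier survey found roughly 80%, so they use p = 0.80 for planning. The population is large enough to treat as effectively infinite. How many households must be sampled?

190

For 95% confidence, z = 1.96.
With p = 0.80, p(1−p) = 0.1600.
n = z²·p(1−p)/E² = 1.96² × 0.1600 / 0.057² = 3.8416 × 0.1600 / 0.003249 ≈ 189.18.
Rounding up gives n = 190.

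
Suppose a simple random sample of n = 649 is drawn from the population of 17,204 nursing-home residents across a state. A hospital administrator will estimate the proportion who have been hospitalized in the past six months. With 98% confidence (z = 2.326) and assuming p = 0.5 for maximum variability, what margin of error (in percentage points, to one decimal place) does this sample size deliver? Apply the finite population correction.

4.5

Finite-population factor: (N−n)/(N−1) = (17204−649)/(17204−1) = 0.9623.
SE(p̂) = √[p(1−p)/n · (N−n)/(N−1)] = √[0.2500/649 × 0.9623] = 0.01925.
E = z × SE = 2.326 × 0.01925 = 0.04478 ≈ 4.5 percentage points.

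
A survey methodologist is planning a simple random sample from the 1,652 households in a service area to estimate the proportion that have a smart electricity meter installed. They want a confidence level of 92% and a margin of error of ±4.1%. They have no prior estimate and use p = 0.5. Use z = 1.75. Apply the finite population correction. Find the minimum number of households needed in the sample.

Unadjusted: n₀ = 1.75² × 0.50 × 0.50 / 0.041² ≈ 455.46, so n₀ = 456.
Finite population correction with N = 1,652: n = n₀ / (1 + (n₀−1)/N) = 456 / (1 + 455/1652) = 456 / 1.2754 ≈ 357.53.
Rounding up, n = 358.

358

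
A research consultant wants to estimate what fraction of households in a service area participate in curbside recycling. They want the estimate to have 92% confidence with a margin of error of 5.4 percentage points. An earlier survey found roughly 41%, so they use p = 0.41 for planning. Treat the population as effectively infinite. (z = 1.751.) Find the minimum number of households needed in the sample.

With p = 0.41, p(1−p) = 0.2419.
n = z²·p(1−p)/E² = 1.751² × 0.2419 / 0.054² = 3.0660 × 0.2419 / 0.002916 ≈ 254.34.
Rounding up gives n = 255.

255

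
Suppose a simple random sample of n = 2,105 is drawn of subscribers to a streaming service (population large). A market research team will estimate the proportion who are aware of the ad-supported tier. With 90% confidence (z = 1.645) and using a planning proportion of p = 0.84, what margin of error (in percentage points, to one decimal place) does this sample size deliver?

1.3

SE(p̂) = √[p(1−p)/n] = √[0.1344/2105] = 0.00799.
E = z × SE = 1.645 × 0.00799 = 0.01314, or 1.3 percentage points.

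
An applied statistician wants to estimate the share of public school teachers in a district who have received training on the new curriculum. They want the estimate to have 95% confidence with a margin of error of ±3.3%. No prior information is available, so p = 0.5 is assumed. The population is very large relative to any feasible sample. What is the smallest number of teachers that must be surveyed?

For 95% confidence, z = 1.960.
With p = 0.5, p(1−p) = 0.25.
n = z²·p(1−p)/E² = 1.960² × 0.2500 / 0.033² = 3.8416 × 0.2500 / 0.001089 ≈ 881.91.
Rounding up gives n = 882.

882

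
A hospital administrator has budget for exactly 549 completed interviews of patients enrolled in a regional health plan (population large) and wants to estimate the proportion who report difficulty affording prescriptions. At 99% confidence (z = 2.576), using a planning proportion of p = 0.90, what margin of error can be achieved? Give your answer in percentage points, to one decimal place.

3.3

SE(p̂) = √[p(1−p)/n] = √[0.0900/549] = 0.01280.
E = z × SE = 2.576 × 0.01280 = 0.03298, or 3.3 percentage points.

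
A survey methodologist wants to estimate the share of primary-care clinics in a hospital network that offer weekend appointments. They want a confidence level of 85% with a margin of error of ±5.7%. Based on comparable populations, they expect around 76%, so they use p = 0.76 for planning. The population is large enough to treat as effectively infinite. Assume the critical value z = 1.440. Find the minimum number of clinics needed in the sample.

117

With p = 0.76, p(1−p) = 0.1824.
n = z²·p(1−p)/E² = 1.440² × 0.1824 / 0.057² = 2.0736 × 0.1824 / 0.003249 ≈ 116.41.
Rounding up gives n = 117.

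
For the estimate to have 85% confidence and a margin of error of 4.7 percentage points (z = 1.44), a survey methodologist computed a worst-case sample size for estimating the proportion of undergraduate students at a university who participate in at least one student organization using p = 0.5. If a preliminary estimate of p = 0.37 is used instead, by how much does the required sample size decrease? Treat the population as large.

16

Conservative (p = 0.5): n = 1.44² × 0.25 / 0.047² ≈ 234.68 → 235.
Using p = 0.37: p(1−p) = 0.2331, so n = 1.44² × 0.2331 / 0.047² ≈ 218.81 → 219.
Reduction: 235 − 219 = 16.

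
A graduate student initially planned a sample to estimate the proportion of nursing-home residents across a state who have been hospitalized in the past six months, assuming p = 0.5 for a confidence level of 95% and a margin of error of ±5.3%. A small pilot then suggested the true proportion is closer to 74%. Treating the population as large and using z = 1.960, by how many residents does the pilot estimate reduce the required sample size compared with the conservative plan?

Conservative (p = 0.5): n = 1.960² × 0.25 / 0.053² ≈ 341.90 → 342.
Using p = 0.74: p(1−p) = 0.1924, so n = 1.960² × 0.1924 / 0.053² ≈ 263.13 → 264.
Reduction: 342 − 264 = 78.

78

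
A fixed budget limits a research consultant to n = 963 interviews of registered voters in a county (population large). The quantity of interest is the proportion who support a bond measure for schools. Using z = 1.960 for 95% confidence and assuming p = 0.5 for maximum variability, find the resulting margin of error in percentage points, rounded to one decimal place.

3.2

SE(p̂) = √[p(1−p)/n] = √[0.2500/963] = 0.01611.
E = z × SE = 1.960 × 0.01611 = 0.03158, or 3.2 percentage points.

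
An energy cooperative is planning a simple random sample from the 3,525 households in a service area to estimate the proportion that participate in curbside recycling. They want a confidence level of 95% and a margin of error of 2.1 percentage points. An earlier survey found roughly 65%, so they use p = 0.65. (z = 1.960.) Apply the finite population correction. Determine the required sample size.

Unadjusted: n₀ = 1.960² × 0.65 × 0.35 / 0.021² ≈ 1981.78, so n₀ = 1982.
Finite population correction with N = 3,525: n = n₀ / (1 + (n₀−1)/N) = 1982 / (1 + 1981/3525) = 1982 / 1.5620 ≈ 1268.90.
Rounding up, n = 1269.

1269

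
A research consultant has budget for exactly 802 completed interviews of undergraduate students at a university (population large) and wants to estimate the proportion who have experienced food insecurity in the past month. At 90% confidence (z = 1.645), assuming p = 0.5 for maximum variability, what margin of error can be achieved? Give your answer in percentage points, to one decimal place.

SE(p̂) = √[p(1−p)/n] = √[0.2500/802] = 0.01766.
E = z × SE = 1.645 × 0.01766 = 0.02904, or 2.9 percentage points.

2.9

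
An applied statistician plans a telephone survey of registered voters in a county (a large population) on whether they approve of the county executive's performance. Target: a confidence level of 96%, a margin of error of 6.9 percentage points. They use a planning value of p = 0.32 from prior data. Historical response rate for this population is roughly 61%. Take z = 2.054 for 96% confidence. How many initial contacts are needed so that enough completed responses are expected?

317

Completed interviews needed: n₀ = 2.054² × 0.2176 / 0.069² ≈ 192.82 → 193.
At a 61% response rate, contacts needed = 193 / 0.61 ≈ 316.39 → 317.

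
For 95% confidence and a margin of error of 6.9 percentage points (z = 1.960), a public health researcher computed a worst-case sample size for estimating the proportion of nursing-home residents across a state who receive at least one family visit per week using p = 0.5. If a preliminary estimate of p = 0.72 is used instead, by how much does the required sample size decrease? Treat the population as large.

Conservative (p = 0.5): n = 1.960² × 0.25 / 0.069² ≈ 201.72 → 202.
Using p = 0.72: p(1−p) = 0.2016, so n = 1.960² × 0.2016 / 0.069² ≈ 162.67 → 163.
Reduction: 202 − 163 = 39.

39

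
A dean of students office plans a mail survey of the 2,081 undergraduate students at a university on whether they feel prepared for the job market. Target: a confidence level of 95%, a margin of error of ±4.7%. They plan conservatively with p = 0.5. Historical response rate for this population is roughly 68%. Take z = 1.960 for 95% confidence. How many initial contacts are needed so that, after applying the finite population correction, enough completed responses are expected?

Completed interviews needed (unadjusted): n₀ = 1.960² × 0.2500 / 0.047² ≈ 434.77 → 435.
FPC for N = 2,081: n = 435 / (1 + 434/2081) = 435 / 1.2086 ≈ 359.93 → 360.
At a 68% response rate, contacts needed = 360 / 0.68 ≈ 529.41 → 530.

530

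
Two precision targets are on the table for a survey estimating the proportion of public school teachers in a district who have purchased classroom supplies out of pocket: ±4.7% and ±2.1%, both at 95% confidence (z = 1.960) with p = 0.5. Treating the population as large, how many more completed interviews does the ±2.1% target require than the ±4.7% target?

At ±4.7%: n = 1.960² × 0.2500 / 0.047² ≈ 434.77 → 435.
At ±2.1%: n = 1.960² × 0.2500 / 0.021² ≈ 2177.78 → 2178.
Additional respondents: 2178 − 435 = 1743.

1743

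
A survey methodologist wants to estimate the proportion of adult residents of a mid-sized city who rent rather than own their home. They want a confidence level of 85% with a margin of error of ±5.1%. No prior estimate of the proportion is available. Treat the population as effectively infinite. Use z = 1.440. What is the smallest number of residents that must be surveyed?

With no prior estimate, use p = 0.5, giving p(1−p) = 0.25.
n = z²·p(1−p)/E² = 1.440² × 0.2500 / 0.051² = 2.0736 × 0.2500 / 0.002601 ≈ 199.31.
Rounding up gives n = 200.

200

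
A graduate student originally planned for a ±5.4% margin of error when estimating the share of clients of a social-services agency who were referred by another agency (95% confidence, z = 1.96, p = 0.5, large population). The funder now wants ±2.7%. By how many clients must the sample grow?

At ±5.4%: n = 1.96² × 0.2500 / 0.054² ≈ 329.36 → 330.
At ±2.7%: n = 1.96² × 0.2500 / 0.027² ≈ 1317.42 → 1318.
Additional respondents: 1318 − 330 = 988.

988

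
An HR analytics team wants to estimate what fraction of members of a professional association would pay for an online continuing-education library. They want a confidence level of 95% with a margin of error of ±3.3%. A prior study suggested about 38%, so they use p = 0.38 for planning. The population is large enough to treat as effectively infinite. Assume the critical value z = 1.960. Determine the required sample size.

With p = 0.38, p(1−p) = 0.2356.
n = z²·p(1−p)/E² = 1.960² × 0.2356 / 0.033² = 3.8416 × 0.2356 / 0.001089 ≈ 831.11.
Rounding up gives n = 832.

832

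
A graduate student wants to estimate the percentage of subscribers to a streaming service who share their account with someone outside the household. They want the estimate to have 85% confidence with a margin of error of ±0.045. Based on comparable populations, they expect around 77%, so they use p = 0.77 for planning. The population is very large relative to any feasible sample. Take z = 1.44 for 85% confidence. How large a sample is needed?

With p = 0.77, p(1−p) = 0.1771.
n = z²·p(1−p)/E² = 1.44² × 0.1771 / 0.045² = 2.0736 × 0.1771 / 0.002025 ≈ 181.35.
Rounding up gives n = 182.

182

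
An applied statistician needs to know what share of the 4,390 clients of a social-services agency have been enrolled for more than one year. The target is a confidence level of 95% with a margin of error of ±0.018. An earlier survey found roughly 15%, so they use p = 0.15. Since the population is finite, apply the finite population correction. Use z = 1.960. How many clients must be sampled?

Unadjusted: n₀ = 1.960² × 0.15 × 0.85 / 0.018² ≈ 1511.74, so n₀ = 1512.
Finite population correction with N = 4,390: n = n₀ / (1 + (n₀−1)/N) = 1512 / (1 + 1511/4390) = 1512 / 1.3442 ≈ 1124.84.
Rounding up, n = 1125.

1125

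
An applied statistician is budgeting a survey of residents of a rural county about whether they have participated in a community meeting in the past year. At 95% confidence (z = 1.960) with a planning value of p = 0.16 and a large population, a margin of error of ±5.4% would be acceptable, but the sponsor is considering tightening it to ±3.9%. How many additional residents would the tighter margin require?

At ±5.4%: n = 1.960² × 0.1344 / 0.054² ≈ 177.06 → 178.
At ±3.9%: n = 1.960² × 0.1344 / 0.039² ≈ 339.45 → 340.
Additional respondents: 340 − 178 = 162.

162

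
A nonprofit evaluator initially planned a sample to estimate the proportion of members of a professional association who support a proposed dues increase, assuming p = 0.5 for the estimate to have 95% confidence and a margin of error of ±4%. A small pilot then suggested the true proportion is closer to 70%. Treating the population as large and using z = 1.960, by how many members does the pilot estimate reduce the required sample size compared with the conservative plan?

96

Conservative (p = 0.5): n = 1.960² × 0.25 / 0.040² ≈ 600.25 → 601.
Using p = 0.70: p(1−p) = 0.2100, so n = 1.960² × 0.2100 / 0.040² ≈ 504.21 → 505.
Reduction: 601 − 505 = 96.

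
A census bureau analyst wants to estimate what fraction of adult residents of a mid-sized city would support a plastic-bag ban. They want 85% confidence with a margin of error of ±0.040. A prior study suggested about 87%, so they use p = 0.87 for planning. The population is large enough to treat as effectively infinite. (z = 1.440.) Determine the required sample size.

147

With p = 0.87, p(1−p) = 0.1131.
n = z²·p(1−p)/E² = 1.440² × 0.1131 / 0.040² = 2.0736 × 0.1131 / 0.001600 ≈ 146.58.
Rounding up gives n = 147.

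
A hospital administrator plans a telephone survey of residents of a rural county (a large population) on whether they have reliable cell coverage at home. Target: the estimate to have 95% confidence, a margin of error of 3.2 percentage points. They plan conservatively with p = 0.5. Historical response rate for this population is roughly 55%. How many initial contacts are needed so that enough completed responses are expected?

1706

For 95% confidence, z = 1.960.
Completed interviews needed: n₀ = 1.960² × 0.2500 / 0.032² ≈ 937.89 → 938.
At a 55% response rate, contacts needed = 938 / 0.55 ≈ 1705.45 → 1706.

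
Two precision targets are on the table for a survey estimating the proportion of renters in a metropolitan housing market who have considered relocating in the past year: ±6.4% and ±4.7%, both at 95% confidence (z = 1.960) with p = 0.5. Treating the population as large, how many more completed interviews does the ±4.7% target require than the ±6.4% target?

200

At ±6.4%: n = 1.960² × 0.2500 / 0.064² ≈ 234.47 → 235.
At ±4.7%: n = 1.960² × 0.2500 / 0.047² ≈ 434.77 → 435.
Additional respondents: 435 − 235 = 200.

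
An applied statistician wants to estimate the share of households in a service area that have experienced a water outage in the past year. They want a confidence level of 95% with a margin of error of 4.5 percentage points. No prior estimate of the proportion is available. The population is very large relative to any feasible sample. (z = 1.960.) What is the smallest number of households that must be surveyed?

With no prior estimate, use p = 0.5, giving p(1−p) = 0.25.
n = z²·p(1−p)/E² = 1.960² × 0.2500 / 0.045² = 3.8416 × 0.2500 / 0.002025 ≈ 474.27.
Rounding up gives n = 475.

475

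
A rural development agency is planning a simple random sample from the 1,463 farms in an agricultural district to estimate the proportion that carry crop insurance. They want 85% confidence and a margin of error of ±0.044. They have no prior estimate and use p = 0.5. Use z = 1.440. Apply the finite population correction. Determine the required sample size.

227

Unadjusted: n₀ = 1.440² × 0.50 × 0.50 / 0.044² ≈ 267.77, so n₀ = 268.
Finite population correction with N = 1,463: n = n₀ / (1 + (n₀−1)/N) = 268 / (1 + 267/1463) = 268 / 1.1825 ≈ 226.64.
Rounding up, n = 227.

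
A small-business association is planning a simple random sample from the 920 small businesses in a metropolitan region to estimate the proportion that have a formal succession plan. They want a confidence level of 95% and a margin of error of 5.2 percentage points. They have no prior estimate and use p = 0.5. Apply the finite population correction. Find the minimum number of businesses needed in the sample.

For 95% confidence, z = 1.960.
Unadjusted: n₀ = 1.960² × 0.50 × 0.50 / 0.052² ≈ 355.18, so n₀ = 356.
Finite population correction with N = 920: n = n₀ / (1 + (n₀−1)/N) = 356 / (1 + 355/920) = 356 / 1.3859 ≈ 256.88.
Rounding up, n = 257.

257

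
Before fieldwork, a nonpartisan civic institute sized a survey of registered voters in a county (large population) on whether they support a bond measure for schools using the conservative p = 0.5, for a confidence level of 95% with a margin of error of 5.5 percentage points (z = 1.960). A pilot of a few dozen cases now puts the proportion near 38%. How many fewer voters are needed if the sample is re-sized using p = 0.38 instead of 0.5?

18

Conservative (p = 0.5): n = 1.960² × 0.25 / 0.055² ≈ 317.49 → 318.
Using p = 0.38: p(1−p) = 0.2356, so n = 1.960² × 0.2356 / 0.055² ≈ 299.20 → 300.
Reduction: 318 − 300 = 18.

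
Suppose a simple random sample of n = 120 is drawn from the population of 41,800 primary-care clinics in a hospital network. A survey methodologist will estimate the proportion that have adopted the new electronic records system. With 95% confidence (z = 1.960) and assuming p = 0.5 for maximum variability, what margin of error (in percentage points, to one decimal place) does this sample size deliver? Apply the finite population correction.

8.9

Finite-population factor: (N−n)/(N−1) = (41800−120)/(41800−1) = 0.9972.
SE(p̂) = √[p(1−p)/n · (N−n)/(N−1)] = √[0.2500/120 × 0.9972] = 0.04558.
E = z × SE = 1.960 × 0.04558 = 0.08933 ≈ 8.9 percentage points.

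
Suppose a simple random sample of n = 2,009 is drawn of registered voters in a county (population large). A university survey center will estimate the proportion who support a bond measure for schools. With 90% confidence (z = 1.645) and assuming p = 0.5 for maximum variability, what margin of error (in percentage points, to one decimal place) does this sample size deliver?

1.8

SE(p̂) = √[p(1−p)/n] = √[0.2500/2009] = 0.01116.
E = z × SE = 1.645 × 0.01116 = 0.01835, or 1.8 percentage points.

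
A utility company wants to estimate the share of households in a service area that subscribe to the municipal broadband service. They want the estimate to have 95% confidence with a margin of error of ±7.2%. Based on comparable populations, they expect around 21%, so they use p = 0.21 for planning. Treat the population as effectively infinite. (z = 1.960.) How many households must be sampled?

With p = 0.21, p(1−p) = 0.1659.
n = z²·p(1−p)/E² = 1.960² × 0.1659 / 0.072² = 3.8416 × 0.1659 / 0.005184 ≈ 122.94.
Rounding up gives n = 123.

123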